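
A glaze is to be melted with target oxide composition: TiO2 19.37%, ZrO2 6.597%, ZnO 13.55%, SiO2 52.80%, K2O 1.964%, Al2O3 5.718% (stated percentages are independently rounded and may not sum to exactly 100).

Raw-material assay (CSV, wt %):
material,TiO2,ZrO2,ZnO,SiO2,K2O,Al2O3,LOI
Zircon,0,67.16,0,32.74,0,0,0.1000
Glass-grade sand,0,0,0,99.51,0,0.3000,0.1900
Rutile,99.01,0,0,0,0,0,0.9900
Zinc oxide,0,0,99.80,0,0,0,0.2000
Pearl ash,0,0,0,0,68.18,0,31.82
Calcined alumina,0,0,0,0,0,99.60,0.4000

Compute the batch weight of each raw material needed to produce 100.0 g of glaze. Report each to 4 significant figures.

Batch per 100.0 g glaze:
  Zircon: 9.823 g
  Glass-grade sand: 49.83 g
  Rutile: 19.56 g
  Zinc oxide: 13.58 g
  Pearl ash: 2.881 g
  Calcined alumina: 5.591 g
Total batch = 101.3 g; LOI loss = 1.264 g; yield = 98.75%

Working values are shown rounded to four significant figures across the worked steps; the working math holds full precision at each step — every reported figure includes exactly one rounding — the derived quantities (the six compositions, the yield, ignition loss, the totals, glass mass) are carried from the batch weights per 100.0 g of glass in exact precision as they appear in the problem or answer text.
The oxide mass targets at 100.0 g glaze:
  TiO2: 19.37% × 100.0 = 19.37 g
  ZrO2: 6.597% × 100.0 = 6.597 g
  ZnO: 13.55% × 100.0 = 13.55 g
  SiO2: 52.80% × 100.0 = 52.80 g
  K2O: 1.964% × 100.0 = 1.964 g
  Al2O3: 5.718% × 100.0 = 5.718 g
Balance tally, oxide-wise, applying the batch weights above, against the basis in use (oxide sums agree with the targets up to rounding of the answer):
  TiO2: 19.56·0.9901 = 19.37 g (target 19.37 g)
  ZrO2: 9.823·0.6716 = 6.597 g (target 6.597 g)
  ZnO: 13.58·0.9980 = 13.55 g (target 13.55 g)
  SiO2: 9.823·0.3274 + 49.83·0.9951 = 52.80 g (target 52.80 g)
  K2O: 2.881·0.6818 = 1.964 g (target 1.964 g)
  Al2O3: 49.83·0.003000 + 5.591·0.9960 = 5.718 g (target 5.718 g)
Glass mass check: the batch minus its LOI: 100.0 g (per-oxide target masses sum to 100.0 g; the stated basis being 100.0 g — a pure rounding effect).
Batch grand total — Σ batch = 101.3 g; loss to ignition Σ batch·LOI = 1.264 g; yield = glass ÷ total batch = 98.75%.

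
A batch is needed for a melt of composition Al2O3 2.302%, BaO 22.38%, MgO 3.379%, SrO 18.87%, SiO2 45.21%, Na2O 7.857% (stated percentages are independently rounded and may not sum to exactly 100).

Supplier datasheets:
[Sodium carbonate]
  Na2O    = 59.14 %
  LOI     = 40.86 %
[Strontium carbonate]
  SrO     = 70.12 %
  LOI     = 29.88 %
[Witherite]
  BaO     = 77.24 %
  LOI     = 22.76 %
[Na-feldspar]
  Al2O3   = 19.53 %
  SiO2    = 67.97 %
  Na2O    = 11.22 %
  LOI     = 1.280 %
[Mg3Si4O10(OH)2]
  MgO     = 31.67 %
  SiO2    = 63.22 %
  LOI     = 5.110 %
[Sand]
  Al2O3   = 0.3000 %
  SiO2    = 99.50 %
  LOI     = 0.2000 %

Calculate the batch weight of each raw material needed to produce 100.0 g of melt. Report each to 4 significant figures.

Batch per 100.0 g melt:
  Sodium carbonate: 11.14 g
  Strontium carbonate: 26.91 g
  Witherite: 28.97 g
  Na-feldspar: 11.31 g
  Mg3Si4O10(OH)2: 10.67 g
  Sand: 30.93 g
Total batch = 119.9 g; LOI loss = 19.94 g; yield = 83.38%

Each numeric step maintains exact precision all the way through; working values appear, rounded to four significant figures, when written out — every reported value is rounded exactly once; the derived quantities are computed using the weight values per 100.0 g of glass at full float precision (totals, ignition loss, glass mass, the yield, six oxide percentages) exactly as shown in the problem or the answer.
Target oxide masses per 100.0 g melt:
  Al2O3: 2.302% × 100.0 = 2.302 g
  BaO: 22.38% × 100.0 = 22.38 g
  MgO: 3.379% × 100.0 = 3.379 g
  SrO: 18.87% × 100.0 = 18.87 g
  SiO2: 45.21% × 100.0 = 45.21 g
  Na2O: 7.857% × 100.0 = 7.857 g
Oxide-by-oxide audit using the reported weights, under the basis named above (sum by sum, the targets are met once rounding is allowed for):
  Al2O3: 11.31·0.1953 + 30.93·0.003000 = 2.302 g (target 2.302 g)
  BaO: 28.97·0.7724 = 22.38 g (target 22.38 g)
  MgO: 10.67·0.3167 = 3.379 g (target 3.379 g)
  SrO: 26.91·0.7012 = 18.87 g (target 18.87 g)
  SiO2: 11.31·0.6797 + 10.67·0.6322 + 30.93·0.9950 = 45.21 g (target 45.21 g)
  Na2O: 11.14·0.5914 + 11.31·0.1122 = 7.857 g (target 7.857 g)
Glass-mass sanity pass: the batch minus its LOI: 99.99 g (oxide target masses add up to 100.0 g; stated basis 100.0 g — gaps are rounding artifacts).
Whole-batch sum: Σ batch = 119.9 g; LOI removed, Σ of batch·LOI: 19.94 g; the yield ratio, glass ÷ batch: 83.38%.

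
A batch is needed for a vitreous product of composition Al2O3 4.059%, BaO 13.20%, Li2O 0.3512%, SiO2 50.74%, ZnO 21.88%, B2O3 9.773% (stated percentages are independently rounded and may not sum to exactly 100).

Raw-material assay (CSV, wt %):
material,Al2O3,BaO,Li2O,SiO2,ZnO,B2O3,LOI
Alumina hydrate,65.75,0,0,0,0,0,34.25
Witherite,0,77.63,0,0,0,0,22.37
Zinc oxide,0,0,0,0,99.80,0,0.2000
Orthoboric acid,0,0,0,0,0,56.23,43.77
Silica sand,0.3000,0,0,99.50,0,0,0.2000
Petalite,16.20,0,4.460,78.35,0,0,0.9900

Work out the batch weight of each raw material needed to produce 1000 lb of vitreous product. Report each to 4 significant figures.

The whole derivation maintains exact precision from first step to last; values along the way are shown with 4-significant-digit rounding in the working. Every reported value receives exactly one rounding — all derived quantities (glass mass, yield, totals, the six compositions, ignition loss) are computed using the weight values for 1000 lb of glass in exact precision as they appear in the problem or answer text.
Target oxide masses per 1000 lb vitreous product:
  Al2O3: 4.059% × 1000 = 40.59 lb
  BaO: 13.20% × 1000 = 132.0 lb
  Li2O: 0.3512% × 1000 = 3.512 lb
  SiO2: 50.74% × 1000 = 507.4 lb
  ZnO: 21.88% × 1000 = 218.8 lb
  B2O3: 9.773% × 1000 = 97.73 lb
A balance pass over the oxides, applying the batch weights above, versus the basis set out (oxide sums agree with the targets inside rounding margins):
  Al2O3: 40.29·0.6575 + 447.9·0.003000 + 78.74·0.1620 = 40.59 lb (target 40.59 lb)
  BaO: 170.0·0.7763 = 132.0 lb (target 132.0 lb)
  Li2O: 78.74·0.04460 = 3.512 lb (target 3.512 lb)
  SiO2: 447.9·0.9950 + 78.74·0.7835 = 507.4 lb (target 507.4 lb)
  ZnO: 219.2·0.9980 = 218.8 lb (target 218.8 lb)
  B2O3: 173.8·0.5623 = 97.73 lb (target 97.73 lb)
Glass-mass sanity pass: Σ batch − LOI loss = 999.9 lb (oxide target masses add up to 1000 lb; with the basis standing at 1000 lb — a pure rounding effect).
Total batch = Σ batch = 1130 lb; Σ batch·LOI gives LOI loss = 130.0 lb; glass ÷ batch gives a yield of 88.49%.

Batch per 1000 lb vitreous product:
  Alumina hydrate: 40.29 lb
  Witherite: 170.0 lb
  Zinc oxide: 219.2 lb
  Orthoboric acid: 173.8 lb
  Silica sand: 447.9 lb
  Petalite: 78.74 lb
Total batch = 1130 lb; LOI loss = 130.0 lb; yield = 88.49%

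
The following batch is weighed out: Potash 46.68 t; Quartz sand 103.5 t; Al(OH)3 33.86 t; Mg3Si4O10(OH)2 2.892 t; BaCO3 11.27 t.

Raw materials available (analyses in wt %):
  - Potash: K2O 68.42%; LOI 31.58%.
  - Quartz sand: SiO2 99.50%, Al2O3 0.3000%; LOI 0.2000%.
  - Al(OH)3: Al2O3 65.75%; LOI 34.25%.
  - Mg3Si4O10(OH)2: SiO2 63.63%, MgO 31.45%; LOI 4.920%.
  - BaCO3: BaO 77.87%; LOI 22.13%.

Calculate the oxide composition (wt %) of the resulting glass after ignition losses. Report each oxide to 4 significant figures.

Values along the way are shown rounded off to 4 significant digits within the worked lines; every computation runs at exact precision in every operation — each reported result takes a single rounding; derived quantities, including LOI, totals, net glass mass, the five compositions, the yield, are re-derived starting from the weights on 169.0 t of glass in exact precision, as they appear in the problem or answer text.
Per-oxide mass from batch:
  K2O: 46.68·0.6842 = 31.94 t
  SiO2: 103.5·0.9950 + 2.892·0.6363 = 104.8 t
  Al2O3: 103.5·0.003000 + 33.86·0.6575 = 22.57 t
  MgO: 2.892·0.3145 = 0.9095 t
  BaO: 11.27·0.7787 = 8.776 t
LOI: 46.68·0.3158 + 103.5·0.002000 + 33.86·0.3425 + 2.892·0.04920 + 11.27·0.2213 = 29.18 t
Glass mass = batch − LOI = 198.2 − 29.18 = 169.0 t (matching Σ of the oxides)
wt %: oxide over glass, times 100

Glass mass = 169.0 t (batch 198.2 − LOI 29.18).
Composition: K2O 18.90%, SiO2 62.02%, Al2O3 13.36%, MgO 0.5381%, BaO 5.192%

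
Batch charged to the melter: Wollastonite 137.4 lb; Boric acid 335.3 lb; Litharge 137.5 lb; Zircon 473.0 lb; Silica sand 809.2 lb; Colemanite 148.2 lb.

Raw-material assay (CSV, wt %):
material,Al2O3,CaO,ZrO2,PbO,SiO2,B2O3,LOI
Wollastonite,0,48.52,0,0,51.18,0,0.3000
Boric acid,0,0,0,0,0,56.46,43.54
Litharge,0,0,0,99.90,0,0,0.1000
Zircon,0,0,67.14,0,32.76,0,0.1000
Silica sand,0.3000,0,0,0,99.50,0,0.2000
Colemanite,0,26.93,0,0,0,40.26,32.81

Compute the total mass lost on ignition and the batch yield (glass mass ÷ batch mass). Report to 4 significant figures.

In-progress results are printed rounded to four significant digits on the page. Full precision is held through every step. Each reported figure is rounded a single time — all derived quantities (ignition loss, totals, glass mass, six oxide percentages, yield) are rebuilt at full float precision from the weighed amounts per 1843 lb of glass, precisely as stated by the question or the answer.
Ignition loss by material:
  Wollastonite: 137.4 × 0.003000 = 0.4122 lb
  Boric acid: 335.3 × 0.4354 = 146.0 lb
  Litharge: 137.5 × 0.001000 = 0.1375 lb
  Zircon: 473.0 × 0.001000 = 0.4730 lb
  Silica sand: 809.2 × 0.002000 = 1.618 lb
  Colemanite: 148.2 × 0.3281 = 48.62 lb
Total LOI = 197.3 lb
Glass = batch − LOI = 2041 − 197.3 = 1843 lb

LOI loss = 197.3 lb; glass = 1843 lb; yield = 90.33%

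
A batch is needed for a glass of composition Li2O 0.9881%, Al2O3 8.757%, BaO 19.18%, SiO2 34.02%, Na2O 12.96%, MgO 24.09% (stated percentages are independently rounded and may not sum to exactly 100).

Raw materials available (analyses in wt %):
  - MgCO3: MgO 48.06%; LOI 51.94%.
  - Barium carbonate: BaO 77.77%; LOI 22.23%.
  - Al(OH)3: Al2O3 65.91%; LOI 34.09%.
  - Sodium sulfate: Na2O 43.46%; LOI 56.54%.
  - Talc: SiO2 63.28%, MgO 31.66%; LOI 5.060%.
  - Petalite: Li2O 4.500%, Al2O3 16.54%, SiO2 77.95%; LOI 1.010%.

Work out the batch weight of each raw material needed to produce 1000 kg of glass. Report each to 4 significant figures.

Batch per 1000 kg glass:
  MgCO3: 325.3 kg
  Barium carbonate: 246.6 kg
  Al(OH)3: 77.76 kg
  Sodium sulfate: 298.2 kg
  Talc: 267.1 kg
  Petalite: 219.6 kg
Total batch = 1435 kg; LOI loss = 434.6 kg; yield = 69.70%

The whole derivation holds exact precision in every operation — intermediates are displayed, with 4-significant-figure rounding, across the worked steps; every reported result takes exactly one rounding; the derived quantities, including totals, the six compositions, yield, net glass mass, ignition loss, are re-derived using the weight values per 1000 kg of glass at full float precision, as given in either problem or answer.
Target oxide masses per 1000 kg glass:
  Li2O: 0.9881% × 1000 = 9.881 kg
  Al2O3: 8.757% × 1000 = 87.57 kg
  BaO: 19.18% × 1000 = 191.8 kg
  SiO2: 34.02% × 1000 = 340.2 kg
  Na2O: 12.96% × 1000 = 129.6 kg
  MgO: 24.09% × 1000 = 240.9 kg
Sums-versus-targets review using the reported weights, relative to the basis at hand (delivered sums recover each target once rounding is allowed for):
  Li2O: 219.6·0.04500 = 9.882 kg (target 9.881 kg)
  Al2O3: 77.76·0.6591 + 219.6·0.1654 = 87.57 kg (target 87.57 kg)
  BaO: 246.6·0.7777 = 191.8 kg (target 191.8 kg)
  SiO2: 267.1·0.6328 + 219.6·0.7795 = 340.2 kg (target 340.2 kg)
  Na2O: 298.2·0.4346 = 129.6 kg (target 129.6 kg)
  MgO: 325.3·0.4806 + 267.1·0.3166 = 240.9 kg (target 240.9 kg)
The glass-mass cross-check: the batch minus its LOI: 999.9 kg (oxide target masses add up to 1000 kg; basis as stated: 1000 kg — rounding explains the deltas).
Batch total: Σ batch = 1435 kg; ignition loss, Σ(batch × LOI) = 434.6 kg; the yield ratio, glass ÷ batch: 69.70%.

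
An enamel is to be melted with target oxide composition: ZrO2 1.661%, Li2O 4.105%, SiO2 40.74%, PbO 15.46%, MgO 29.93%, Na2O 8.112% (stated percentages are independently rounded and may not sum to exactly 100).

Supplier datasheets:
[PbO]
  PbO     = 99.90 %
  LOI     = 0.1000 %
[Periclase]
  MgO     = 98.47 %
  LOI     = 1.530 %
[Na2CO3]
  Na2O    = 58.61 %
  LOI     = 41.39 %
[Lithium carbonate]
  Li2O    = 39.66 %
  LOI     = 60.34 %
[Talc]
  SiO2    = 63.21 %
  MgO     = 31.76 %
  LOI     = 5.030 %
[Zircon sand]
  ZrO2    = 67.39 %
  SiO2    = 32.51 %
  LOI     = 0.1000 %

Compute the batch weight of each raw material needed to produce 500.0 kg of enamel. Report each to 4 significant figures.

The intermediate values appear with 4-significant-digit rounding in the printout; all arithmetic keeps full float precision at each step — each reported number sees exactly one rounding — the derived quantities are carried at exact precision (totals, ignition loss, the six compositions, net glass mass, the yield) starting from the weights for 500.0 kg of glass, as written in question or answer.
Target oxide masses per 500.0 kg enamel:
  ZrO2: 1.661% × 500.0 = 8.305 kg
  Li2O: 4.105% × 500.0 = 20.52 kg
  SiO2: 40.74% × 500.0 = 203.7 kg
  PbO: 15.46% × 500.0 = 77.30 kg
  MgO: 29.93% × 500.0 = 149.6 kg
  Na2O: 8.112% × 500.0 = 40.56 kg
Checking each oxide sum with the batch weights as given, under the basis named above (sums match the target masses exact up to rounding of places):
  ZrO2: 12.32·0.6739 = 8.302 kg (target 8.305 kg)
  Li2O: 51.75·0.3966 = 20.52 kg (target 20.52 kg)
  SiO2: 315.9·0.6321 + 12.32·0.3251 = 203.7 kg (target 203.7 kg)
  PbO: 77.38·0.9990 = 77.30 kg (target 77.30 kg)
  MgO: 50.08·0.9847 + 315.9·0.3176 = 149.6 kg (target 149.6 kg)
  Na2O: 69.20·0.5861 = 40.56 kg (target 40.56 kg)
Glass-mass bookkeeping: batch Σ − ignition loss = 500.0 kg (oxide target masses add up to 500.0 kg; basis as stated: 500.0 kg — differing by rounding only).
Batch grand total — Σ batch = 576.6 kg; LOI loss = Σ batch·LOI = 76.61 kg; as yield: glass ÷ batch → 86.71%.

Batch per 500.0 kg enamel:
  PbO: 77.38 kg
  Periclase: 50.08 kg
  Na2CO3: 69.20 kg
  Lithium carbonate: 51.75 kg
  Talc: 315.9 kg
  Zircon sand: 12.32 kg
Total batch = 576.6 kg; LOI loss = 76.61 kg; yield = 86.71%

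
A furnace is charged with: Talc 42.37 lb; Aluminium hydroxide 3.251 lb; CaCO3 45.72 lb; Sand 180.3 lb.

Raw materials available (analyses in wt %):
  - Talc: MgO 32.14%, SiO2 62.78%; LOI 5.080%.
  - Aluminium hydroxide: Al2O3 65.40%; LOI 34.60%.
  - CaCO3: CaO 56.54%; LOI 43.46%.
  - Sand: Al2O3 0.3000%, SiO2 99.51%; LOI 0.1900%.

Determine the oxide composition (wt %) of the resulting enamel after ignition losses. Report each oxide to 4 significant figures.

Exact precision is held in every operation; the intermediate values are shown, rounded to four significant figures, within the worked lines; each reported value is rounded a single time. Derived quantities (ignition loss, yield, the four compositions, the totals, glass mass) are computed using the weight values per 248.2 lb of glass in full precision as they appear in the problem or the answer.
Per-oxide mass from batch:
  MgO: 42.37·0.3214 = 13.62 lb
  CaO: 45.72·0.5654 = 25.85 lb
  Al2O3: 3.251·0.6540 + 180.3·0.003000 = 2.667 lb
  SiO2: 42.37·0.6278 + 180.3·0.9951 = 206.0 lb
LOI: 42.37·0.05080 + 3.251·0.3460 + 45.72·0.4346 + 180.3·0.001900 = 23.49 lb
Resulting glass, batch − LOI: 271.6 − 23.49 = 248.2 lb (consistent with Σ oxide mass)
each wt % is 100 × oxide ÷ glass

Glass mass = 248.2 lb (batch 271.6 − LOI 23.49).
Composition: MgO 5.488%, CaO 10.42%, Al2O3 1.075%, SiO2 83.02%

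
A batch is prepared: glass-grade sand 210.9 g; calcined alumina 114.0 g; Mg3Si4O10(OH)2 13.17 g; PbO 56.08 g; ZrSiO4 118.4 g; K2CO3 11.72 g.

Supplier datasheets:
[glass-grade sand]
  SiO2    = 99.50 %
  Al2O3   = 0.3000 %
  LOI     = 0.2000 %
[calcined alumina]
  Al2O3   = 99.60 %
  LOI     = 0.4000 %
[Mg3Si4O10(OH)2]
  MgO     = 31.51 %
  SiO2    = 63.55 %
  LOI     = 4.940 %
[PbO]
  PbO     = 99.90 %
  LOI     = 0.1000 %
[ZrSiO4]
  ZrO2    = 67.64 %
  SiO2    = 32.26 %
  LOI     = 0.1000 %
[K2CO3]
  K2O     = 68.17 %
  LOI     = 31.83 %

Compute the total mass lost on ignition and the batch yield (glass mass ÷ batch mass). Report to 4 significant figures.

Rounding to four significant digits applies to every working value as printed — the whole derivation keeps exact precision at every stage; a single rounding finalizes every reported value; derived quantities are carried at full precision (the yield, six oxide percentages, ignition loss, totals, net glass mass) using the weight values per 518.8 g of glass as written in the question or the answer.
Material-by-material LOI:
  glass-grade sand: 210.9 × 0.002000 = 0.4218 g
  calcined alumina: 114.0 × 0.004000 = 0.4560 g
  Mg3Si4O10(OH)2: 13.17 × 0.04940 = 0.6506 g
  PbO: 56.08 × 0.001000 = 0.05608 g
  ZrSiO4: 118.4 × 0.001000 = 0.1184 g
  K2CO3: 11.72 × 0.3183 = 3.730 g
Total LOI = 5.433 g
Glass = batch − LOI = 524.3 − 5.433 = 518.8 g

LOI loss = 5.433 g; glass = 518.8 g; yield = 98.96%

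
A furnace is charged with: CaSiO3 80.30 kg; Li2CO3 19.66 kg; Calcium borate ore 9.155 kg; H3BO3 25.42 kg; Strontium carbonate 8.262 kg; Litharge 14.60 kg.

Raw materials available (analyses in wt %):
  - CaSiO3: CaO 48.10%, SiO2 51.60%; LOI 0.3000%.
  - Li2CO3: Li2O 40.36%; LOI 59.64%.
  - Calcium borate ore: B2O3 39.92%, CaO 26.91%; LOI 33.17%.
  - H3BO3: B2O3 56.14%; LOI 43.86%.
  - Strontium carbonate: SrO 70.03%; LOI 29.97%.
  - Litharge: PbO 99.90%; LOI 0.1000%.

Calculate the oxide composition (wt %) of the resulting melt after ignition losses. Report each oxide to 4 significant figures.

Glass mass = 128.8 kg (batch 157.4 − LOI 28.64).
Composition: PbO 11.33%, SrO 4.494%, Li2O 6.163%, B2O3 13.92%, CaO 31.91%, SiO2 32.18%

Intermediates are rounded to 4 significant figures wherever printed. Full precision is kept throughout. Each reported result includes exactly one rounding; all derived quantities, which include LOI, the totals, glass mass, six oxide percentages, yield, are re-derived at full float precision, as written in the problem or answer text, using the weight values on 128.8 kg of glass.
Per-oxide mass from batch:
  PbO: 14.60·0.9990 = 14.59 kg
  SrO: 8.262·0.7003 = 5.786 kg
  Li2O: 19.66·0.4036 = 7.935 kg
  B2O3: 9.155·0.3992 + 25.42·0.5614 = 17.93 kg
  CaO: 80.30·0.4810 + 9.155·0.2691 = 41.09 kg
  SiO2: 80.30·0.5160 = 41.43 kg
LOI: 80.30·0.003000 + 19.66·0.5964 + 9.155·0.3317 + 25.42·0.4386 + 8.262·0.2997 + 14.60·0.001000 = 28.64 kg
Net of LOI, the glass mass = 157.4 − 28.64 = 128.8 kg (consistent with Σ oxide mass)
wt % = oxide mass / glass mass × 100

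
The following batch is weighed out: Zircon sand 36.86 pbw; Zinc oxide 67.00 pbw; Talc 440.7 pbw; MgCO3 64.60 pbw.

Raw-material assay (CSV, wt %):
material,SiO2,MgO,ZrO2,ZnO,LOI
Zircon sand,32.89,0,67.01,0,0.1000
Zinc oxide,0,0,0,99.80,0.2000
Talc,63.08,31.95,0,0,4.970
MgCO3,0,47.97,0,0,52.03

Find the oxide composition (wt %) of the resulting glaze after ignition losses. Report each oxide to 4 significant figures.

The whole derivation carries full precision throughout; values along the way appear, rounded to 4 significant digits, in the printout. Exactly one rounding goes into each reported result. All derived quantities, including the four compositions, the totals, net glass mass, ignition loss, yield, are re-derived from the weighed amounts for 553.5 pbw of glass in exact precision, as they appear in the problem or the answer.
Delivered oxide masses:
  SiO2: 36.86·0.3289 + 440.7·0.6308 = 290.1 pbw
  MgO: 440.7·0.3195 + 64.60·0.4797 = 171.8 pbw
  ZrO2: 36.86·0.6701 = 24.70 pbw
  ZnO: 67.00·0.9980 = 66.87 pbw
LOI: 36.86·0.001000 + 67.00·0.002000 + 440.7·0.04970 + 64.60·0.5203 = 55.69 pbw
Net of LOI, the glass mass = 609.2 − 55.69 = 553.5 pbw (matching Σ of the oxides)
each oxide over glass, ×100, is wt %

Glass mass = 553.5 pbw (batch 609.2 − LOI 55.69).
Composition: SiO2 52.42%, MgO 31.04%, ZrO2 4.463%, ZnO 12.08%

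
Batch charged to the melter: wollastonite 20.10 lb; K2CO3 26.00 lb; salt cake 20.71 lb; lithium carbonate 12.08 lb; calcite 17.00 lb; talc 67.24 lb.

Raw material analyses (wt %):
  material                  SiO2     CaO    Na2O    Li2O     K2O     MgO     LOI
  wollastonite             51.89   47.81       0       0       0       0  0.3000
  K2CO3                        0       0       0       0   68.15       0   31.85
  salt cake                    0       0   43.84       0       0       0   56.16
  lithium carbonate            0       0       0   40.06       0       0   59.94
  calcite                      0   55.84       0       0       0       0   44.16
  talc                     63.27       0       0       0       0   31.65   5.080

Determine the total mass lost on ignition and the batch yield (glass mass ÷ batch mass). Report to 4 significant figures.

Values along the way are displayed with 4-significant-figure rounding when written out. The working math carries full float precision all the way through; a single rounding yields each reported figure — the derived quantities (totals, glass mass, six oxide percentages, LOI, the yield) are computed in full float precision from the batch weights per 125.0 lb of glass, as they appear in the problem or answer text.
Ignition loss by material:
  wollastonite: 20.10 × 0.003000 = 0.06030 lb
  K2CO3: 26.00 × 0.3185 = 8.281 lb
  salt cake: 20.71 × 0.5616 = 11.63 lb
  lithium carbonate: 12.08 × 0.5994 = 7.241 lb
  calcite: 17.00 × 0.4416 = 7.507 lb
  talc: 67.24 × 0.05080 = 3.416 lb
Total LOI = 38.14 lb
Glass = batch − LOI = 163.1 − 38.14 = 125.0 lb

LOI loss = 38.14 lb; glass = 125.0 lb; yield = 76.62%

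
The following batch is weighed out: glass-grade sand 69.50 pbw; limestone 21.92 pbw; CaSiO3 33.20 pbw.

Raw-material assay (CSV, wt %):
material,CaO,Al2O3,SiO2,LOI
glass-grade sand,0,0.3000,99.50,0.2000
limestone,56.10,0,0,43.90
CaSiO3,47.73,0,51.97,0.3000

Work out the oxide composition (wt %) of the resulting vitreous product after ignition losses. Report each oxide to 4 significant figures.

Mid-chain values are displayed, rounded to four significant digits, in the printout. All arithmetic keeps exact precision through every step — every reported number is rounded just once; the derived quantities, including glass mass, ignition loss, yield, the totals, three oxide percentages, are carried from the weighed amounts on 114.8 pbw of glass in exact precision as they appear in the question or the answer.
Mass of each oxide from the mix:
  CaO: 21.92·0.5610 + 33.20·0.4773 = 28.14 pbw
  Al2O3: 69.50·0.003000 = 0.2085 pbw
  SiO2: 69.50·0.9950 + 33.20·0.5197 = 86.41 pbw
LOI: 69.50·0.002000 + 21.92·0.4390 + 33.20·0.003000 = 9.861 pbw
The glass mass, total less LOI, = 124.6 − 9.861 = 114.8 pbw (the oxide masses sum to this)
oxide / glass × 100 gives the wt %

Glass mass = 114.8 pbw (batch 124.6 − LOI 9.861).
Composition: CaO 24.52%, Al2O3 0.1817%, SiO2 75.29%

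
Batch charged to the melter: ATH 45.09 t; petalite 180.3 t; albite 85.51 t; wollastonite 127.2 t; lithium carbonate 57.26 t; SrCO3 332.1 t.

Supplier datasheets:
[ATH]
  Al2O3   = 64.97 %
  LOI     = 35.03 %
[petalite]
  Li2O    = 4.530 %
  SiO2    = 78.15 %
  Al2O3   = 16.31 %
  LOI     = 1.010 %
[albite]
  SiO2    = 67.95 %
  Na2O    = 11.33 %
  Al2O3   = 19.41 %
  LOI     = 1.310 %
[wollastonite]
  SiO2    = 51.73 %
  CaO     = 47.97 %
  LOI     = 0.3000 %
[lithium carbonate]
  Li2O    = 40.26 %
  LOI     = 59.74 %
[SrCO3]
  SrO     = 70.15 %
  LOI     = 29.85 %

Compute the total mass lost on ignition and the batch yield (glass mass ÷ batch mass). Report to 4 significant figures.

LOI loss = 152.5 t; glass = 675.0 t; yield = 81.58%

The whole derivation carries full float precision at every stage. In-progress results appear (rounded to four significant figures) alongside each step. Exactly one rounding goes into every reported figure — derived quantities (glass mass, six oxide percentages, yield, the totals, ignition loss) are carried from the batch weights at 675.0 t of glass at full precision exactly as shown in the problem or the answer.
Loss on ignition, line by line:
  ATH: 45.09 × 0.3503 = 15.80 t
  petalite: 180.3 × 0.01010 = 1.821 t
  albite: 85.51 × 0.01310 = 1.120 t
  wollastonite: 127.2 × 0.003000 = 0.3816 t
  lithium carbonate: 57.26 × 0.5974 = 34.21 t
  SrCO3: 332.1 × 0.2985 = 99.13 t
Total LOI = 152.5 t
Glass = batch − LOI = 827.5 − 152.5 = 675.0 t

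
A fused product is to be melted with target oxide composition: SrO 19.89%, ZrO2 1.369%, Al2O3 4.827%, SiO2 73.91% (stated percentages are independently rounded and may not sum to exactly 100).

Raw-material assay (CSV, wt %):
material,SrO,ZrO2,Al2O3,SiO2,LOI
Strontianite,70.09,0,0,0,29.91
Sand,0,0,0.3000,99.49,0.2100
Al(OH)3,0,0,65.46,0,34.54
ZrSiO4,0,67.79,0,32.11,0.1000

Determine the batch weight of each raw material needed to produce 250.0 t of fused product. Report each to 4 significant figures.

Batch per 250.0 t fused product:
  Strontianite: 70.94 t
  Sand: 184.1 t
  Al(OH)3: 17.59 t
  ZrSiO4: 5.049 t
Total batch = 277.7 t; LOI loss = 27.69 t; yield = 90.03%

Intermediates are displayed, rounded to four significant digits, as written. The working math holds exact precision in all steps. Exactly one rounding lands on each reported value. The derived quantities (glass mass, LOI, totals, the yield, the four compositions) are carried in exact precision from the weighed amounts at 250.0 t of glass precisely as stated by question or answer.
Target oxide masses per 250.0 t fused product:
  SrO: 19.89% × 250.0 = 49.72 t
  ZrO2: 1.369% × 250.0 = 3.422 t
  Al2O3: 4.827% × 250.0 = 12.07 t
  SiO2: 73.91% × 250.0 = 184.8 t
Checking each oxide sum per the reported batch figures, at the basis given (oxide sums agree with the targets inside rounding margins):
  SrO: 70.94·0.7009 = 49.72 t (target 49.72 t)
  ZrO2: 5.049·0.6779 = 3.423 t (target 3.422 t)
  Al2O3: 184.1·0.003000 + 17.59·0.6546 = 12.07 t (target 12.07 t)
  SiO2: 184.1·0.9949 + 5.049·0.3211 = 184.8 t (target 184.8 t)
Glass-mass closure: total batch − LOI = 250.0 t (the targets, summed, come to 250.0 t; against the stated basis, 250.0 t — rounding explains the deltas).
Batch total: Σ batch = 277.7 t; ignition loss, Σ(batch × LOI) = 27.69 t; yield = glass ÷ total batch = 90.03%.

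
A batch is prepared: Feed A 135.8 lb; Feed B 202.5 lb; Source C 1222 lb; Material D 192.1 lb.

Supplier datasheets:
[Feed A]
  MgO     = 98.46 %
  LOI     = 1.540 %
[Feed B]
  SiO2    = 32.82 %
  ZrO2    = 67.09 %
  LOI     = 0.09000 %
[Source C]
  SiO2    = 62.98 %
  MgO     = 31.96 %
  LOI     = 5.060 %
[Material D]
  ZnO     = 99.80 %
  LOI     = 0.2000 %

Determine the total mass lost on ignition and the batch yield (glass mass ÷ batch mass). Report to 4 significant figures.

Every computation holds exact precision at all times; values along the way are shown rounded to 4 significant figures at each printed step — exactly one rounding goes into every reported result. All derived quantities (the yield, net glass mass, LOI, the totals, four oxide percentages) are re-derived from the batch weights per 1688 lb of glass at full float precision, as set out in problem or answer.
Per-material ignition loss:
  Feed A: 135.8 × 0.01540 = 2.091 lb
  Feed B: 202.5 × 9.000e-04 = 0.1822 lb
  Source C: 1222 × 0.05060 = 61.83 lb
  Material D: 192.1 × 0.002000 = 0.3842 lb
Total LOI = 64.49 lb
Glass = batch − LOI = 1752 − 64.49 = 1688 lb

LOI loss = 64.49 lb; glass = 1688 lb; yield = 96.32%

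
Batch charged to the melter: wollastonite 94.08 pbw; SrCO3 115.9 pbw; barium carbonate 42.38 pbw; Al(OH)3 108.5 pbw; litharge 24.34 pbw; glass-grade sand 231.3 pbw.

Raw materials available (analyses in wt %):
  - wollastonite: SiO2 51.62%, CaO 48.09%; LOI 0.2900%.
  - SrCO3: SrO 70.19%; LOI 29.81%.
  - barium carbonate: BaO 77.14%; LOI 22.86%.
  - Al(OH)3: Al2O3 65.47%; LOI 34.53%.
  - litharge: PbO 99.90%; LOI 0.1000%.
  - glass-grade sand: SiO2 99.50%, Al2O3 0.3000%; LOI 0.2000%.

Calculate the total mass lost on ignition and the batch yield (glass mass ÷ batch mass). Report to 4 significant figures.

LOI loss = 82.46 pbw; glass = 534.0 pbw; yield = 86.62%

Values along the way are printed, with 4-significant-digit rounding, across the worked steps; each numeric step holds full float precision all the way through; every reported result receives exactly one rounding. The derived quantities are rebuilt at exact precision (ignition loss, six oxide percentages, net glass mass, yield, the totals) from the batch weights per 534.0 pbw of glass, as quoted within either problem or answer.
Per-material ignition loss:
  wollastonite: 94.08 × 0.002900 = 0.2728 pbw
  SrCO3: 115.9 × 0.2981 = 34.55 pbw
  barium carbonate: 42.38 × 0.2286 = 9.688 pbw
  Al(OH)3: 108.5 × 0.3453 = 37.47 pbw
  litharge: 24.34 × 0.001000 = 0.02434 pbw
  glass-grade sand: 231.3 × 0.002000 = 0.4626 pbw
Total LOI = 82.46 pbw
Glass = batch − LOI = 616.5 − 82.46 = 534.0 pbw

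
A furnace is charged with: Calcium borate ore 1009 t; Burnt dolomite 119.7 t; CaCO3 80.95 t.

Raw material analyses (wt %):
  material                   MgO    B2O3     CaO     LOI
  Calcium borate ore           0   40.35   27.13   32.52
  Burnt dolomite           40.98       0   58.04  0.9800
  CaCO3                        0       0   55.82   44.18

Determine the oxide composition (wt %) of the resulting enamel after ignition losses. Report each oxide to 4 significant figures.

Glass mass = 844.6 t (batch 1210 − LOI 365.1).
Composition: MgO 5.808%, B2O3 48.20%, CaO 45.99%

Mid-chain values are displayed, rounded to four significant digits, across the worked steps. All arithmetic keeps exact precision in all steps. Each reported result is rounded only once. Derived quantities (three oxide percentages, ignition loss, the yield, glass mass, the totals) are recomputed in exact precision starting from the weights on 844.6 t of glass, precisely as stated by problem or answer.
Oxide masses out of the charge:
  MgO: 119.7·0.4098 = 49.05 t
  B2O3: 1009·0.4035 = 407.1 t
  CaO: 1009·0.2713 + 119.7·0.5804 + 80.95·0.5582 = 388.4 t
LOI: 1009·0.3252 + 119.7·0.009800 + 80.95·0.4418 = 365.1 t
Glass = total batch minus LOI = 1210 − 365.1 = 844.6 t (matching Σ of the oxides)
each oxide over glass, ×100, is wt %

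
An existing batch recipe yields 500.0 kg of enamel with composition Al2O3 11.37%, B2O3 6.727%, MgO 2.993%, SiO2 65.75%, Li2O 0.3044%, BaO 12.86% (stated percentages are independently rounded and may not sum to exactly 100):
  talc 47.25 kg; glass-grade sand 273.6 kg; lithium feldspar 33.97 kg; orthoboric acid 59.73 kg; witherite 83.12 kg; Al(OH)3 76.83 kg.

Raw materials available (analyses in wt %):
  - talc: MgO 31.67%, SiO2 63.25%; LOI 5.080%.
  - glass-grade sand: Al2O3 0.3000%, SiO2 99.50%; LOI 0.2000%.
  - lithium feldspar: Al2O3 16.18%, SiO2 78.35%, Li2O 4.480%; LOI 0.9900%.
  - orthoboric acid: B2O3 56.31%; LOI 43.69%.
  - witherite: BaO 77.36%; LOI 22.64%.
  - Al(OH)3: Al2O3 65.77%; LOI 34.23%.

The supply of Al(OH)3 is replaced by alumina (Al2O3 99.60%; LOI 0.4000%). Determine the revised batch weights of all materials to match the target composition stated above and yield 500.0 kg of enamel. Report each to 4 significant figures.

Rounding to 4 significant figures governs every intermediate as printed; each numeric step maintains full float precision at every stage. Every reported number is rounded just once; all derived quantities are computed starting from the weights per 500.0 kg of glass in full precision (yield, the totals, six oxide percentages, ignition loss, net glass mass), as set out in the problem or answer text.
Oxide-by-oxide targets in 500.0 kg enamel:
  Al2O3: 11.37% × 500.0 = 56.85 kg
  B2O3: 6.727% × 500.0 = 33.64 kg
  MgO: 2.993% × 500.0 = 14.96 kg
  SiO2: 65.75% × 500.0 = 328.8 kg
  Li2O: 0.3044% × 500.0 = 1.522 kg
  BaO: 12.86% × 500.0 = 64.30 kg
Mass-balance tally per oxide with the batch weights as given, at the basis given (target by target, the sums agree modulo rounding of the values):
  Al2O3: 273.6·0.003000 + 33.97·0.1618 + 50.74·0.9960 = 56.85 kg (target 56.85 kg)
  B2O3: 59.73·0.5631 = 33.63 kg (target 33.64 kg)
  MgO: 47.25·0.3167 = 14.96 kg (target 14.96 kg)
  SiO2: 47.25·0.6325 + 273.6·0.9950 + 33.97·0.7835 = 328.7 kg (target 328.8 kg)
  Li2O: 33.97·0.04480 = 1.522 kg (target 1.522 kg)
  BaO: 83.12·0.7736 = 64.30 kg (target 64.30 kg)
Glass-mass sanity pass: the batch minus its LOI: 500.0 kg (oxide target masses add up to 500.0 kg; basis as stated: 500.0 kg — gaps are rounding artifacts).
Total batch = Σ batch = 548.4 kg; ignition loss, Σ(batch × LOI) = 48.40 kg; as yield: glass ÷ batch → 91.17%.

Revised batch per 500.0 kg enamel:
  talc: 47.25 kg
  glass-grade sand: 273.6 kg
  lithium feldspar: 33.97 kg
  orthoboric acid: 59.73 kg
  witherite: 83.12 kg
  alumina: 50.74 kg
Total batch = 548.4 kg; LOI loss = 48.40 kg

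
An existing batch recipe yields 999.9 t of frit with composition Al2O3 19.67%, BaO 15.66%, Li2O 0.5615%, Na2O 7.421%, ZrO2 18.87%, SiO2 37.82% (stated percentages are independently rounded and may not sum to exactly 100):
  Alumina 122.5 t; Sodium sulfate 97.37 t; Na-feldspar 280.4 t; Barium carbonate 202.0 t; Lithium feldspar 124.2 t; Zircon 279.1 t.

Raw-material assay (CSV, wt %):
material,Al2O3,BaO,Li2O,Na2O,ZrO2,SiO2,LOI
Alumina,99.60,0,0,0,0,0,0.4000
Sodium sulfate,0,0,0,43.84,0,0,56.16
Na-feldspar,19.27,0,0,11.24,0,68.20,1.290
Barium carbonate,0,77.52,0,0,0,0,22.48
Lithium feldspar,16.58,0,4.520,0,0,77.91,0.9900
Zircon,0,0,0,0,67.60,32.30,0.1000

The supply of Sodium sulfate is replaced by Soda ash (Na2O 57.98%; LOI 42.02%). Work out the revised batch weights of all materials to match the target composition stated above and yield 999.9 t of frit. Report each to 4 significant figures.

Revised batch per 999.9 t frit:
  Alumina: 122.5 t
  Soda ash: 73.62 t
  Na-feldspar: 280.4 t
  Barium carbonate: 202.0 t
  Lithium feldspar: 124.2 t
  Zircon: 279.1 t
Total batch = 1082 t; LOI loss = 81.96 t

Rounding to 4 significant digits governs each in-between result as printed. Every computation carries full precision throughout. A single rounding produces every reported number; all derived quantities are re-derived from the weighed amounts on 999.9 t of glass in full float precision (ignition loss, the totals, the six compositions, glass mass, the yield) exactly as shown in the problem or the answer.
Oxide-by-oxide targets in 999.9 t frit:
  Al2O3: 19.67% × 999.9 = 196.7 t
  BaO: 15.66% × 999.9 = 156.6 t
  Li2O: 0.5615% × 999.9 = 5.614 t
  Na2O: 7.421% × 999.9 = 74.20 t
  ZrO2: 18.87% × 999.9 = 188.7 t
  SiO2: 37.82% × 999.9 = 378.2 t
Checking each oxide sum applying the batch weights above, against the basis in use (sum by sum, the targets are met modulo rounding of the values):
  Al2O3: 122.5·0.9960 + 280.4·0.1927 + 124.2·0.1658 = 196.6 t (target 196.7 t)
  BaO: 202.0·0.7752 = 156.6 t (target 156.6 t)
  Li2O: 124.2·0.04520 = 5.614 t (target 5.614 t)
  Na2O: 73.62·0.5798 + 280.4·0.1124 = 74.20 t (target 74.20 t)
  ZrO2: 279.1·0.6760 = 188.7 t (target 188.7 t)
  SiO2: 280.4·0.6820 + 124.2·0.7791 + 279.1·0.3230 = 378.1 t (target 378.2 t)
Mass balance on the glass: batch total minus LOI = 999.9 t (the targets, summed, come to 999.9 t; basis as stated: 999.9 t — deltas are rounding alone).
Total batch = Σ batch = 1082 t; LOI removed, Σ of batch·LOI: 81.96 t; the yield ratio, glass ÷ batch: 92.42%.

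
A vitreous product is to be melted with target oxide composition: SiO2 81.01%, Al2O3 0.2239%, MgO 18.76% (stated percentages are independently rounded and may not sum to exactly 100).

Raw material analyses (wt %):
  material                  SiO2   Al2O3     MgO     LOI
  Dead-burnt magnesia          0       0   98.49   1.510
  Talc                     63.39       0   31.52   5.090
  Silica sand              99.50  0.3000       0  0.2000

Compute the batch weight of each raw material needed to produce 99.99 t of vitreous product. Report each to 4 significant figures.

The intermediate values are displayed (rounded to four significant figures) at each printed step. The working math carries full precision in every operation. Each reported value is rounded only once. All derived quantities are computed using the weight values at 99.99 t of glass in full float precision (ignition loss, the totals, three oxide percentages, net glass mass, yield), precisely as stated by the question or the answer.
Oxide-by-oxide targets in 99.99 t vitreous product:
  SiO2: 81.01% × 99.99 = 81.00 t
  Al2O3: 0.2239% × 99.99 = 0.2239 t
  MgO: 18.76% × 99.99 = 18.76 t
Per-oxide balance check per the reported batch figures, against the basis in use (delivered sums recover each target given rounding of the digits):
  SiO2: 10.65·0.6339 + 74.63·0.9950 = 81.01 t (target 81.00 t)
  Al2O3: 74.63·0.003000 = 0.2239 t (target 0.2239 t)
  MgO: 15.64·0.9849 + 10.65·0.3152 = 18.76 t (target 18.76 t)
Glass-mass sanity pass: batch total minus LOI = 99.99 t (the Σ of target masses is 99.98 t; the stated basis being 99.99 t — deltas are rounding alone).
Total batch = Σ batch = 100.9 t; LOI loss = Σ batch·LOI = 0.9275 t; yield: glass divided by total = 99.08%.

Batch per 99.99 t vitreous product:
  Dead-burnt magnesia: 15.64 t
  Talc: 10.65 t
  Silica sand: 74.63 t
Total batch = 100.9 t; LOI loss = 0.9275 t; yield = 99.08%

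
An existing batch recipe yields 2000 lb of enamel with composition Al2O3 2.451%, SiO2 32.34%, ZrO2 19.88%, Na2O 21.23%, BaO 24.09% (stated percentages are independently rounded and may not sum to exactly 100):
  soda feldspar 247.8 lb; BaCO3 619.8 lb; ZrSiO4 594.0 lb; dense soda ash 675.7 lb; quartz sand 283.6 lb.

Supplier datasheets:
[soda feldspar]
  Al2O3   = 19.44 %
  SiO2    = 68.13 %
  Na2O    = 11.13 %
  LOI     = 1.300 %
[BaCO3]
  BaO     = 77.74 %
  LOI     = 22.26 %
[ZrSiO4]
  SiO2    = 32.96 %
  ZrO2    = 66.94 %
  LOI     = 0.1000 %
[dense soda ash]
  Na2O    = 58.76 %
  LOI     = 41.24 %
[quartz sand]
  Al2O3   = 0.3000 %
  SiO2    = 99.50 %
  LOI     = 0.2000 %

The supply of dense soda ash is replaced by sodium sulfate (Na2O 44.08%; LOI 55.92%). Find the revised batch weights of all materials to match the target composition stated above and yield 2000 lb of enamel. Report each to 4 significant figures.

In-progress results are rounded to 4 significant figures wherever printed — each numeric step carries full precision in every operation — every reported value sees exactly one rounding; all derived quantities, including the yield, five oxide percentages, totals, LOI, glass mass, are carried using the weight values for 2000 lb of glass at exact precision as set out in question or answer.
The oxide mass targets at 2000 lb enamel:
  Al2O3: 2.451% × 2000 = 49.02 lb
  SiO2: 32.34% × 2000 = 646.8 lb
  ZrO2: 19.88% × 2000 = 397.6 lb
  Na2O: 21.23% × 2000 = 424.6 lb
  BaO: 24.09% × 2000 = 481.8 lb
Sums-versus-targets review applying the batch weights above, versus the basis set out (each sum matches its target mass exact up to rounding of places):
  Al2O3: 247.8·0.1944 + 283.6·0.003000 = 49.02 lb (target 49.02 lb)
  SiO2: 247.8·0.6813 + 594.0·0.3296 + 283.6·0.9950 = 646.8 lb (target 646.8 lb)
  ZrO2: 594.0·0.6694 = 397.6 lb (target 397.6 lb)
  Na2O: 247.8·0.1113 + 900.7·0.4408 = 424.6 lb (target 424.6 lb)
  BaO: 619.8·0.7774 = 481.8 lb (target 481.8 lb)
The glass-mass cross-check: Σ batch − LOI loss = 2000 lb (oxide target masses add up to 2000 lb; basis as stated: 2000 lb — any gap is answer rounding).
Adding the batch up: Σ batch = 2646 lb; loss to ignition Σ batch·LOI = 646.0 lb; yield: glass divided by total = 75.58%.

Revised batch per 2000 lb enamel:
  soda feldspar: 247.8 lb
  BaCO3: 619.8 lb
  ZrSiO4: 594.0 lb
  sodium sulfate: 900.7 lb
  quartz sand: 283.6 lb
Total batch = 2646 lb; LOI loss = 646.0 lb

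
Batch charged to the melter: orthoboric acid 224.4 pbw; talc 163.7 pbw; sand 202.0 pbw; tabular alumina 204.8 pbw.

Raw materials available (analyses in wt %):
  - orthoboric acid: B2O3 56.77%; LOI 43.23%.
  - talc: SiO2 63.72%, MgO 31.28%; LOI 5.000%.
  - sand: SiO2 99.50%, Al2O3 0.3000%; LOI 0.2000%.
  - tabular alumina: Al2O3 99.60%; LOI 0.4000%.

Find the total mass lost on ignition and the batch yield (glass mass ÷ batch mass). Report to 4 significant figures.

Values along the way are displayed with 4-significant-digit rounding when written out. The whole derivation carries exact precision throughout. Each reported result is rounded once only; all derived quantities are rebuilt in full float precision (LOI, the four compositions, glass mass, yield, the totals) starting from the weights for 688.5 pbw of glass, as written in either problem or answer.
Each material's LOI contribution:
  orthoboric acid: 224.4 × 0.4323 = 97.01 pbw
  talc: 163.7 × 0.05000 = 8.185 pbw
  sand: 202.0 × 0.002000 = 0.4040 pbw
  tabular alumina: 204.8 × 0.004000 = 0.8192 pbw
Total LOI = 106.4 pbw
Glass = batch − LOI = 794.9 − 106.4 = 688.5 pbw

LOI loss = 106.4 pbw; glass = 688.5 pbw; yield = 86.61%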